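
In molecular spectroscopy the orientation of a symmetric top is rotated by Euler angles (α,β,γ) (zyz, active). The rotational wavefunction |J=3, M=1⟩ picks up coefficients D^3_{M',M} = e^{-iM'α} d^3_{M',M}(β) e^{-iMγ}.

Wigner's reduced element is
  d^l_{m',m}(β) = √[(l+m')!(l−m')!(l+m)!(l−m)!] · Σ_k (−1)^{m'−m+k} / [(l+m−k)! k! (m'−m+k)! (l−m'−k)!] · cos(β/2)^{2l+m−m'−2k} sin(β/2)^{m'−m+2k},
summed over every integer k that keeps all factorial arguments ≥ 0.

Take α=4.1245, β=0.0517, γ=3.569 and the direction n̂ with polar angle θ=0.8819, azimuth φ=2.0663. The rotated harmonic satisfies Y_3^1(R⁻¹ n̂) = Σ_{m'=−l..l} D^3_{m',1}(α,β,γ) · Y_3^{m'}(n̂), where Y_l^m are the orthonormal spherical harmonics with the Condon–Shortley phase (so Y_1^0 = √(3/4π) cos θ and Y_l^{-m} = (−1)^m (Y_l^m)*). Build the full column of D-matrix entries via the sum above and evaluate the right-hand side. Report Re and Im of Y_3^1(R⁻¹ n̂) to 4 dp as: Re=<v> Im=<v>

Need the full column D^3_{m',1} for m'=−3..3 at α=4.1245, β=0.0517, γ=3.569.
cos(β/2)=0.999666, sin(β/2)=0.025847
d^3_{-3,1}: single k=4 term ⇒ +0.000002;  D = -0.000001+0.000001i
d^3_{-2,1}: k∈[3..4] ⇒ +0.000109 -0.000000 = +0.000109;  D = -0.000004-0.000109i
d^3_{-1,1}: k∈[2..4] ⇒ +0.004003 -0.000004 +0.000000 = +0.004000;  D = +0.003398+0.002109i
d^3_{0,1}: k∈[1..3] ⇒ +0.089388 -0.000179 +0.000000 = +0.089208;  D = -0.081183+0.036978i
d^3_{1,1}: k∈[0..2] ⇒ +0.997997 -0.005337 +0.000003 = +0.992662;  D = +0.158621-0.979907i
d^3_{2,1}: k∈[0..1] ⇒ -0.081599 +0.000109 = -0.081490;  D = -0.059716-0.055450i
d^3_{3,1}: single k=0 term ⇒ +0.002584;  D = -0.002513+0.000600i
Y_3^{m'}(θ=0.8819,φ=2.0663) and Σ D·Y over m':
  (-0.0000+0.0000i)·(+0.1912+0.0162i)  (-0.0000-0.0001i)·(-0.2121+0.3239i)  (+0.0034+0.0021i)·(-0.1211-0.2240i)  (-0.0812+0.0370i)·(-0.2324+0.0000i)  (+0.1586-0.9799i)·(+0.1211-0.2240i)  (-0.0597-0.0554i)·(-0.2121-0.3239i)  (-0.0025+0.0006i)·(-0.1912+0.0162i)
Y_3^1(R⁻¹ n̂) = -0.186128-0.132786i

Re=-0.1861 Im=-0.1328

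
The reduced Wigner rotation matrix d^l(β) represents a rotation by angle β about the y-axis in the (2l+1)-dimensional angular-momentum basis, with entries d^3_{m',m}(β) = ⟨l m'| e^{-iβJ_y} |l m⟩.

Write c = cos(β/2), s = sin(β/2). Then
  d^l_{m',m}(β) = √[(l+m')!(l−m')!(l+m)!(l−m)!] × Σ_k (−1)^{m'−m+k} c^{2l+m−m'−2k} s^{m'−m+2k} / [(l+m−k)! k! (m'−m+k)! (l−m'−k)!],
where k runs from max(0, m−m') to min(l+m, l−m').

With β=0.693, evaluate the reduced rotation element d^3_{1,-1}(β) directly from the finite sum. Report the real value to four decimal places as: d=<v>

d=0.4490

d^3_{1,-1}(β=0.693) via Wigner's sum:
With c≡cos(β/2)=0.940567 and s≡sin(β/2)=0.339608, N=[24·2·2·24]^{1/2}=48.000000
k∈{0,1,2} keeps every argument non-negative
  k=0: (−1)^2·48.0000/(8)·0.9406^4·0.3396^2 = +0.541584
  k=1: (−1)^3·48.0000/(6)·0.9406^2·0.3396^4 = -0.094141
  k=2: (−1)^4·48.0000/(48)·0.9406^0·0.3396^6 = +0.001534
d^3_{1,-1}(0.693) = +0.541584 -0.094141 +0.001534 = +0.448977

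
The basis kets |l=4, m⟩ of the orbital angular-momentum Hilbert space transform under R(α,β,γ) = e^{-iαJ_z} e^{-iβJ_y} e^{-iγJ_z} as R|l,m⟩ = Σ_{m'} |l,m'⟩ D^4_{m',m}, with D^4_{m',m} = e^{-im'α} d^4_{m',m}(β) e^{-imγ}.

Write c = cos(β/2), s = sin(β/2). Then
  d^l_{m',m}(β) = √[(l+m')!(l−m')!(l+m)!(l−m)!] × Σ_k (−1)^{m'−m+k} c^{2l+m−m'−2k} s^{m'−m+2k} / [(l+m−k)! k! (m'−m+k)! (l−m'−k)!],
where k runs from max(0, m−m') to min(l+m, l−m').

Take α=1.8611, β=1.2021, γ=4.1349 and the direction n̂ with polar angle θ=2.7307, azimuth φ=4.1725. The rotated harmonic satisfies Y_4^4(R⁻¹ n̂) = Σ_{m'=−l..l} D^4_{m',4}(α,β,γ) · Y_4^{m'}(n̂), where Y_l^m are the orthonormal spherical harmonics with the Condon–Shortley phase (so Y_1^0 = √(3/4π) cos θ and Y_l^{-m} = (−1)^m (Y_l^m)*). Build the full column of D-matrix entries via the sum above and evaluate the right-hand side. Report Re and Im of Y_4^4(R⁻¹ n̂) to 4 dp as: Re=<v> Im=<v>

Need the full column D^4_{m',4} for m'=−4..4 at α=1.8611, β=1.2021, γ=4.1349.
cos(β/2)=0.824742, sin(β/2)=0.565509
d^4_{-4,4}: single k=8 term ⇒ +0.010460;  D = -0.009897-0.003385i
d^4_{-3,4}: single k=7 term ⇒ +0.043146;  D = -0.001694+0.043113i
d^4_{-2,4}: single k=6 term ⇒ +0.117720;  D = +0.114031-0.029242i
d^4_{-1,4}: single k=5 term ⇒ +0.242798;  D = -0.125109-0.208084i
d^4_{0,4}: single k=4 term ⇒ +0.395894;  D = -0.266701+0.292580i
d^4_{1,4}: single k=3 term ⇒ +0.516420;  D = +0.465266+0.224093i
d^4_{2,4}: single k=2 term ⇒ +0.532558;  D = +0.084085-0.525879i
d^4_{3,4}: single k=1 term ⇒ +0.415157;  D = -0.411559+0.054539i
d^4_{4,4}: single k=0 term ⇒ +0.214065;  D = +0.087689+0.195281i
Y_4^{m'}(θ=2.7307,φ=4.1725) and Σ D·Y over m':
  (-0.0099-0.0034i)·(-0.0063+0.0094i)  (-0.0017+0.0431i)·(-0.0730-0.0036i)  (+0.1140-0.0292i)·(-0.1229-0.2298i)  (-0.1251-0.2081i)·(+0.2567-0.4284i)  (-0.2667+0.2926i)·(+0.2654+0.0000i)  (+0.4653+0.2241i)·(-0.2567-0.4284i)  (+0.0841-0.5259i)·(-0.1229+0.2298i)  (-0.4116+0.0545i)·(+0.0730-0.0036i)  (+0.0877+0.1953i)·(-0.0063-0.0094i)
Y_4^4(R⁻¹ n̂) = -0.153929-0.117502i

Re=-0.1539 Im=-0.1175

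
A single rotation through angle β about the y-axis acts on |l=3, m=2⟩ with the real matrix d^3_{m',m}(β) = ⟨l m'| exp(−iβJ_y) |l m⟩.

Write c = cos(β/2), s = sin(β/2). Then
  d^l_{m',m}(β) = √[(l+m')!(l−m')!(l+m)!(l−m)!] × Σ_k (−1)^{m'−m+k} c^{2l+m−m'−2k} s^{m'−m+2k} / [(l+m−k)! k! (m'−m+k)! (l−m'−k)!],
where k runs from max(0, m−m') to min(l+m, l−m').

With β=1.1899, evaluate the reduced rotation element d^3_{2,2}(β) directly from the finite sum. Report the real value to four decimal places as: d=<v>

d^3_{2,2}(β=1.1899) via Wigner's sum:
With c≡cos(β/2)=0.828177 and s≡sin(β/2)=0.560467, N=[120·1·120·1]^{1/2}=120.000000
Admissible k: 0..1 (factorial args all ≥0)
  k=0: (−1)^0·120.0000/(120)·0.8282^6·0.5605^0 = +0.322654
  k=1: (−1)^1·120.0000/(24)·0.8282^4·0.5605^2 = -0.738860
d^3_{2,2}(1.1899) = +0.322654 -0.738860 = -0.416206

d=-0.4162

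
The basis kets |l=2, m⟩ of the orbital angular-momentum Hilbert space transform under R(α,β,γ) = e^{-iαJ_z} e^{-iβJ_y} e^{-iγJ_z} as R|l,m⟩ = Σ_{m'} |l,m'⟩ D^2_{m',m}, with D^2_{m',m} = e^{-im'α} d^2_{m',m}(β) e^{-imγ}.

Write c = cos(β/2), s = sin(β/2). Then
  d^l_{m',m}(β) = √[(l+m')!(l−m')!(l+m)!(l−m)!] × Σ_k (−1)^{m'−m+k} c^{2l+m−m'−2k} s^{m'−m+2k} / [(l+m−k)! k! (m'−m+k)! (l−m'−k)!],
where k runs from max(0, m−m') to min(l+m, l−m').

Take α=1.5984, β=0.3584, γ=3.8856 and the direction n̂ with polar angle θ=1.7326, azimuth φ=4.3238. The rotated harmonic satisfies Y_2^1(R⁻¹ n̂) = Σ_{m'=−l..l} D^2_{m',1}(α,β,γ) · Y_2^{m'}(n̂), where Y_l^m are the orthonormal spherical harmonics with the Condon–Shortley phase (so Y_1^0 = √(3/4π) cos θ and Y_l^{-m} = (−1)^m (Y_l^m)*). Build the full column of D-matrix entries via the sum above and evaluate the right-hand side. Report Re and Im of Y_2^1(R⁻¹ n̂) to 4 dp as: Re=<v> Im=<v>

Re=0.1120 Im=-0.2990

Need the full column D^2_{m',1} for m'=−2..2 at α=1.5984, β=0.3584, γ=3.8856.
cos(β/2)=0.983987, sin(β/2)=0.178242
d^2_{-2,1}: single k=3 term ⇒ +0.011144;  D = +0.008603-0.007083i
d^2_{-1,1}: k∈[2..3] ⇒ +0.092283 -0.001009 = +0.091274;  D = -0.059937-0.068836i
d^2_{0,1}: k∈[1..2] ⇒ +0.415963 -0.013649 = +0.402314;  D = -0.296007+0.272464i
d^2_{1,1}: k∈[0..1] ⇒ +0.937469 -0.092283 = +0.845186;  D = +0.589340+0.605819i
d^2_{2,1}: single k=0 term ⇒ -0.339632;  D = -0.236815+0.243451i
Y_2^{m'}(θ=1.7326,φ=4.3238) and Σ D·Y over m':
  (+0.0086-0.0071i)·(-0.2682-0.2639i)  (-0.0599-0.0688i)·(+0.0465-0.1137i)  (-0.2960+0.2725i)·(-0.2908+0.0000i)  (+0.5893+0.6058i)·(-0.0465-0.1137i)  (-0.2368+0.2435i)·(-0.2682+0.2639i)
Y_2^1(R⁻¹ n̂) = +0.112022-0.298973i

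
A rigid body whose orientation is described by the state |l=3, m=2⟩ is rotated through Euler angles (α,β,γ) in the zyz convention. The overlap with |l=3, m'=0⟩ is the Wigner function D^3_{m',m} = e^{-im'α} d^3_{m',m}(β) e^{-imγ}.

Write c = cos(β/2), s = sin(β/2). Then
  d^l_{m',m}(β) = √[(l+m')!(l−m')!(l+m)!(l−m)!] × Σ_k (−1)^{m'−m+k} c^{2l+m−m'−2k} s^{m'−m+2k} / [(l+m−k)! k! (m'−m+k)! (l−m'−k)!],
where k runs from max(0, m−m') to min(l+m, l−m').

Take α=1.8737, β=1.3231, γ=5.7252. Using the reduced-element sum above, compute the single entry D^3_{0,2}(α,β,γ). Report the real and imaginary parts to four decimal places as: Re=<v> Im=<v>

D^3_{0,2}(1.8737,1.3231,5.7252) = e^{-i·0·1.8737}·d^3_{0,2}(1.3231)·e^{-i·2·5.7252}. Compute d first:
c=cos(1.3231/2)=0.789041, s=sin(1.3231/2)=0.614341; N=√[6·6·120·1]=65.726707
Admissible k: 2..3 (factorial args all ≥0)
  k=2: (−1)^0·65.7267/(12)·0.7890^4·0.6143^2 = +0.801267
  k=3: (−1)^1·65.7267/(12)·0.7890^2·0.6143^4 = -0.485732
d^3_{0,2}(1.3231) = +0.801267 -0.485732 = +0.315535
Phases: e^{-i·(0)·1.8737}=+1.000000+0.000000i, e^{-i·(2)·5.7252}=+0.439306+0.898338i ⇒ D=+0.138616+0.283457i

Re=0.1386 Im=0.2835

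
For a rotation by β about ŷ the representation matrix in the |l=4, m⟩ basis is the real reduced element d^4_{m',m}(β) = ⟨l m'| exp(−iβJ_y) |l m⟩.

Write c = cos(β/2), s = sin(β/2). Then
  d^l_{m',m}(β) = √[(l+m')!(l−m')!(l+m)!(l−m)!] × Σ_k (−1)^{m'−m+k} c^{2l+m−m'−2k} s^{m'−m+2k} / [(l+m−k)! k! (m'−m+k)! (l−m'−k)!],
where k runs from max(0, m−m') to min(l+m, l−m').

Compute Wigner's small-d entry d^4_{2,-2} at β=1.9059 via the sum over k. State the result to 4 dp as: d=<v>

d^4_{2,-2}(β=1.9059) via Wigner's sum:
c=cos(1.9059/2)=0.579281, s=sin(1.9059/2)=0.815128; N=√[720·2·2·720]=1440.000000
Admissible k: 0..2 (factorial args all ≥0)
  k=0: (−1)^4·1440.0000/(96)·0.5793^4·0.8151^4 = +0.745678
  k=1: (−1)^5·1440.0000/(120)·0.5793^2·0.8151^6 = -1.181176
  k=2: (−1)^6·1440.0000/(1440)·0.5793^0·0.8151^8 = +0.194897
d^4_{2,-2}(1.9059) = +0.745678 -1.181176 +0.194897 = -0.240600

d=-0.2406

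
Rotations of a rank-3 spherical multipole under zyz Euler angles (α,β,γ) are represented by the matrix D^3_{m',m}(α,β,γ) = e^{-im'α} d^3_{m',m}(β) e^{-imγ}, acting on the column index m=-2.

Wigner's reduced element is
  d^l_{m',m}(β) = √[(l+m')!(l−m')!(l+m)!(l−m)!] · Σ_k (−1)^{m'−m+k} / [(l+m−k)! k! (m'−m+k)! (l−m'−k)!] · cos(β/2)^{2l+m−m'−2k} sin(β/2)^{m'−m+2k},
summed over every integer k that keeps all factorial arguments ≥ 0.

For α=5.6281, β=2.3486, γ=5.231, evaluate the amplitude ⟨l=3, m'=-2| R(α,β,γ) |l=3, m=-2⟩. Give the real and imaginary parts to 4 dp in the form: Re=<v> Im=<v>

Split into d^3_{-2,-2}(β=2.3486) × two z-phases.
Half-angle: c=0.386189, s=0.922420. N=√(1·120·1·120)=120.000000
k: max(0,(-2)−(-2))=0 … min(3+(-2),3−(-2))=1
  k=0: (−1)^0·120.0000/(120)·0.3862^6·0.9224^0 = +0.003317
  k=1: (−1)^1·120.0000/(24)·0.3862^4·0.9224^2 = -0.094629
d^3_{-2,-2}(2.3486) = +0.003317 -0.094629 = -0.091312
Attach z-rotation phases: D = e^{-i(-2)(5.6281)}·(-0.091312)·e^{-i(-2)(5.231)} = +0.087932-0.024615i

Re=0.0879 Im=-0.0246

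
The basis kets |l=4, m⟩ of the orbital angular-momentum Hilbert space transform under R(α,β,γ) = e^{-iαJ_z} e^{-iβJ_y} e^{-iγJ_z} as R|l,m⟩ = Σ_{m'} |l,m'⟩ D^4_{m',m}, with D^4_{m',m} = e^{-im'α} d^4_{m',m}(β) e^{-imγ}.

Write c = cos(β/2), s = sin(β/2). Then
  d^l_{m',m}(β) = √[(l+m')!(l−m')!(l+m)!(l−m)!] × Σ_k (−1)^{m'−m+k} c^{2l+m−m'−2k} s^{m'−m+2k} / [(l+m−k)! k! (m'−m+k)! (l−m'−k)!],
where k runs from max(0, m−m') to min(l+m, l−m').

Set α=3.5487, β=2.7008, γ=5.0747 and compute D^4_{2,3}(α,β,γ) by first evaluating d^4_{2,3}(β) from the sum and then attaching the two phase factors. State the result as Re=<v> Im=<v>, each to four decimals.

First d^4_{2,3}(β=2.7008), then the phase factors e^{-i(2)α} and e^{-i(3)γ}:
c=cos(2.7008/2)=0.218616, s=sin(2.7008/2)=0.975811; N=√[720·2·5040·1]=2693.993318
k∈{1,2} keeps every argument non-negative
  k=1: (−1)^0·2693.9933/(720)·0.2186^7·0.9758^1 = +0.000087
  k=2: (−1)^1·2693.9933/(240)·0.2186^5·0.9758^3 = -0.005208
d^4_{2,3}(2.7008) = +0.000087 -0.005208 = -0.005121
Attach z-rotation phases: D = e^{-i(2)(3.5487)}·(-0.005121)·e^{-i(3)(5.0747)} = +0.004844-0.001661i

Re=0.0048 Im=-0.0017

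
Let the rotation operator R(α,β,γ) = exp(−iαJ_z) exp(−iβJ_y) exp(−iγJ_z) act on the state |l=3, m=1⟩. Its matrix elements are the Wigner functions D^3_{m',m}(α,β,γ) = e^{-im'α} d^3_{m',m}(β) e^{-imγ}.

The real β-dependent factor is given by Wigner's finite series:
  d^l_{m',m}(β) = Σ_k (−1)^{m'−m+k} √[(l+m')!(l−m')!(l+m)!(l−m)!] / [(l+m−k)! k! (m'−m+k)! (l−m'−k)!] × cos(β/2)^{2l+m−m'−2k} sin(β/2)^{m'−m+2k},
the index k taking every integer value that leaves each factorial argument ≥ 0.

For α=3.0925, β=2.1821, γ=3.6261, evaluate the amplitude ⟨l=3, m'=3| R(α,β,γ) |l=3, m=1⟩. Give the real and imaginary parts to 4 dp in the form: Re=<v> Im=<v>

Re=0.1305 Im=-0.0458

D^3_{3,1}(3.0925,2.1821,3.6261) = e^{-i·3·3.0925}·d^3_{3,1}(2.1821)·e^{-i·1·3.6261}. Compute d first:
Half-angle: c=0.461554, s=0.887112. N=√(720·1·24·2)=185.903201
k∈{0} keeps every argument non-negative
  k=0: (−1)^2·185.9032/(48)·0.4616^4·0.8871^2 = +0.138323
d^3_{3,1}(2.1821) = +0.138323
Phases: e^{-i·(3)·3.0925}=-0.989174-0.146746i, e^{-i·(1)·3.6261}=-0.884905+0.465772i ⇒ D=+0.130532-0.045767i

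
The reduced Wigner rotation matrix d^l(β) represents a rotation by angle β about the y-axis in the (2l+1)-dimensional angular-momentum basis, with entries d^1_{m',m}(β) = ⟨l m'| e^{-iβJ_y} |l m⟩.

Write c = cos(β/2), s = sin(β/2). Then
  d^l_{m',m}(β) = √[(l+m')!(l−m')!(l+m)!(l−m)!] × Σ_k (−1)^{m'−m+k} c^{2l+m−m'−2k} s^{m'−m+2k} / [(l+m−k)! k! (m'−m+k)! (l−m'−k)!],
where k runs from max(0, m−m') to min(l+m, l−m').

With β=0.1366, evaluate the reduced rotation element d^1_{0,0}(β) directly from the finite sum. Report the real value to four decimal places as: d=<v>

d=0.9907

d^1_{0,0}(β=0.1366) via Wigner's sum:
Half-angle: c=0.997668, s=0.068247. N=√(1·1·1·1)=1.000000
k: max(0,(0)−(0))=0 … min(1+(0),1−(0))=1
  k=0: (−1)^0·1.0000/(1)·0.9977^2·0.0682^0 = +0.995342
  k=1: (−1)^1·1.0000/(1)·0.9977^0·0.0682^2 = -0.004658
d^1_{0,0}(0.1366) = +0.995342 -0.004658 = +0.990685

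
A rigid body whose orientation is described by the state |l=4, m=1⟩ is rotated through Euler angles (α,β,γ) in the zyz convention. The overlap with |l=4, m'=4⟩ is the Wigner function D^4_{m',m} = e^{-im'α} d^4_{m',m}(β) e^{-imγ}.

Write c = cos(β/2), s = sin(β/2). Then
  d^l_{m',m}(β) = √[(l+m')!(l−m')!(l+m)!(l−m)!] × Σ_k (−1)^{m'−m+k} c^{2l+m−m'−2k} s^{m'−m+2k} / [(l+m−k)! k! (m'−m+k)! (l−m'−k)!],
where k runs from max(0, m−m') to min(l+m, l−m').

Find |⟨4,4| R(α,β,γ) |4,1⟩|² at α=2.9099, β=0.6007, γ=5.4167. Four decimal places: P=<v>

Split into d^4_{4,1}(β=0.6007) × two z-phases.
Half-angle: c=0.955233, s=0.295855. N=√(40320·1·120·6)=5387.986637
The bounds max(0,m−m')=0 and min(l+m,l−m')=0 give 1 term
  k=0: (−1)^3·5387.9866/(720)·0.9552^5·0.2959^3 = -0.154126
d^4_{4,1}(0.6007) = -0.154126
|D^4_{4,1}|² = |d^4_{4,1}(β)|² = (-0.154126)² = 0.023755 (the z-rotation phases have unit modulus)

P=0.0238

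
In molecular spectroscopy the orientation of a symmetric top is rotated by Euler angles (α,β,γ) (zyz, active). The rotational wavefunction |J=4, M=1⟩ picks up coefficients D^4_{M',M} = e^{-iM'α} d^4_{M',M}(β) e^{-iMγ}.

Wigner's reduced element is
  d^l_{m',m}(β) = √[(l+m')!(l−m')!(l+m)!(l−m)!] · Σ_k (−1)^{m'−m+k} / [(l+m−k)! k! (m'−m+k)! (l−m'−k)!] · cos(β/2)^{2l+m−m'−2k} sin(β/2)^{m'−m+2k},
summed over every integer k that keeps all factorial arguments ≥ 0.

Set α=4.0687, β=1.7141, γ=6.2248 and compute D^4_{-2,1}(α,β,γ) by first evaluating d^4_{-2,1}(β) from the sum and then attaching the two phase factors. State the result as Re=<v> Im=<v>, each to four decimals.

First d^4_{-2,1}(β=1.7141), then the phase factors e^{-i(-2)α} and e^{-i(1)γ}:
c=cos(1.7141/2)=0.654670, s=sin(1.7141/2)=0.755915; N=√[2·720·120·6]=1018.233765
The bounds max(0,m−m')=3 and min(l+m,l−m')=5 give 3 terms
  k=3: (−1)^0·1018.2338/(72)·0.6547^5·0.7559^3 = +0.734592
  k=4: (−1)^1·1018.2338/(48)·0.6547^3·0.7559^5 = -1.469054
  k=5: (−1)^2·1018.2338/(240)·0.6547^1·0.7559^7 = +0.391713
d^4_{-2,1}(1.7141) = +0.734592 -1.469054 +0.391713 = -0.342749
D = (-0.279639+0.960105i)·(-0.342749)·(+0.998296+0.058352i) = +0.114885-0.322921i

Re=0.1149 Im=-0.3229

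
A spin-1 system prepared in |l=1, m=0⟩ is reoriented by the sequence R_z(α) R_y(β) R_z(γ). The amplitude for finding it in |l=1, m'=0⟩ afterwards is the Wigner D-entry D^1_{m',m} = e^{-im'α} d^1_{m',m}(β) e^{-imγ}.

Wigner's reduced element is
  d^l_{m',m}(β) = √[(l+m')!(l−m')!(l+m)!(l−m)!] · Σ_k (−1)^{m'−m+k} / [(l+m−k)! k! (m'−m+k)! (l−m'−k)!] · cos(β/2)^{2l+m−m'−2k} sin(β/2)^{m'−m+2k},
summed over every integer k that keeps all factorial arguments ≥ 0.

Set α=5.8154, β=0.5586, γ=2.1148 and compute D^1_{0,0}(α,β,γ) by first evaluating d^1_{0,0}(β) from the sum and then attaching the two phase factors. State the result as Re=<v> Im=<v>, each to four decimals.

First d^1_{0,0}(β=0.5586), then the phase factors e^{-i(0)α} and e^{-i(0)γ}:
c=cos(0.5586/2)=0.961249, s=sin(0.5586/2)=0.275683; N=√[1·1·1·1]=1.000000
Admissible k: 0..1 (factorial args all ≥0)
  k=0: (−1)^0·1.0000/(1)·0.9612^2·0.2757^0 = +0.923999
  k=1: (−1)^1·1.0000/(1)·0.9612^0·0.2757^2 = -0.076001
d^1_{0,0}(0.5586) = +0.923999 -0.076001 = +0.847998
Phases: e^{-i·(0)·5.8154}=+1.000000+0.000000i, e^{-i·(0)·2.1148}=+1.000000+0.000000i ⇒ D=+0.847998+0.000000i

Re=0.8480 Im=0.0000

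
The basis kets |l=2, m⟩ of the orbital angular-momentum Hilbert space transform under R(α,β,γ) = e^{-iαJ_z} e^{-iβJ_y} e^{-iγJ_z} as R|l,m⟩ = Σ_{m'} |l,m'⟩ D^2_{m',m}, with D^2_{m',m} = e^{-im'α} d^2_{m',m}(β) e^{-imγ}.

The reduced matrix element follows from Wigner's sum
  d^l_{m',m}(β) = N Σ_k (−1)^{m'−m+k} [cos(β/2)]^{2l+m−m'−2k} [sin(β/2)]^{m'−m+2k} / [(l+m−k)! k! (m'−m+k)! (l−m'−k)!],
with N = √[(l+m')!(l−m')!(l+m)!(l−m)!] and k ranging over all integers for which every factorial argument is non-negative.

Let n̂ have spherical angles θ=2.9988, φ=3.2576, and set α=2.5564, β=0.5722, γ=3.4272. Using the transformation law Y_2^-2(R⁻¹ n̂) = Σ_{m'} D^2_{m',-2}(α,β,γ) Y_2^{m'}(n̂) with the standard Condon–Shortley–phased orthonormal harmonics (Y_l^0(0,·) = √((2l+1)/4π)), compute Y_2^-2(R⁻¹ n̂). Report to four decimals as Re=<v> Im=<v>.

Re=0.1492 Im=0.0430

Need the full column D^2_{m',-2} for m'=−2..2 at α=2.5564, β=0.5722, γ=3.4272.
cos(β/2)=0.959352, sin(β/2)=0.282213
d^2_{-2,-2}: single k=0 term ⇒ +0.847055;  D = +0.699501-0.477703i
d^2_{-1,-2}: single k=0 term ⇒ -0.498357;  D = +0.498308-0.006966i
d^2_{0,-2}: single k=0 term ⇒ +0.179550;  D = +0.151045+0.097074i
d^2_{1,-2}: single k=0 term ⇒ -0.043126;  D = +0.017364+0.039476i
d^2_{2,-2}: single k=0 term ⇒ +0.006343;  D = -0.001078+0.006251i
Y_2^{m'}(θ=2.9988,φ=3.2576) and Σ D·Y over m':
  (+0.6995-0.4777i)·(+0.0076-0.0018i)  (+0.4983-0.0070i)·(+0.1081-0.0126i)  (+0.1510+0.0971i)·(+0.6116+0.0000i)  (+0.0174+0.0395i)·(-0.1081-0.0126i)  (-0.0011+0.0063i)·(+0.0076+0.0018i)
Y_2^-2(R⁻¹ n̂) = +0.149224+0.043008i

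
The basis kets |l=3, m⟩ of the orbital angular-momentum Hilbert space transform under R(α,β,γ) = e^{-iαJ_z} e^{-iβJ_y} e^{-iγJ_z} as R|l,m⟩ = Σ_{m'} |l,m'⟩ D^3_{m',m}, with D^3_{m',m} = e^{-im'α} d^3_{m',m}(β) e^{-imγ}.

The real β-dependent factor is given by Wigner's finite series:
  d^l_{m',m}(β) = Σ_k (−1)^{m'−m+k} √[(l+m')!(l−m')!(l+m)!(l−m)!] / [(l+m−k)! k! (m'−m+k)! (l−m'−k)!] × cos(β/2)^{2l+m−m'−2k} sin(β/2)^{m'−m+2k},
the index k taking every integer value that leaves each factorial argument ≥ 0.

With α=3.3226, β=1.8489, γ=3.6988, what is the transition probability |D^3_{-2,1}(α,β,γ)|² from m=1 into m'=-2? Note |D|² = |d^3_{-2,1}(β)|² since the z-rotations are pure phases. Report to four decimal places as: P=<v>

D^3_{-2,1}(3.3226,1.8489,3.6988) = e^{-i·-2·3.3226}·d^3_{-2,1}(1.8489)·e^{-i·1·3.6988}. Compute d first:
c=cos(1.8489/2)=0.602274, s=sin(1.8489/2)=0.798290; N=√[1·120·24·2]=75.894664
k∈{3,4} keeps every argument non-negative
  k=3: (−1)^0·75.8947/(12)·0.6023^3·0.7983^3 = +0.702900
  k=4: (−1)^1·75.8947/(24)·0.6023^1·0.7983^5 = -0.617442
d^3_{-2,1}(1.8489) = +0.702900 -0.617442 = +0.085457
|D^3_{-2,1}|² = |d^3_{-2,1}(β)|² = (+0.085457)² = 0.007303 (the z-rotation phases have unit modulus)

P=0.0073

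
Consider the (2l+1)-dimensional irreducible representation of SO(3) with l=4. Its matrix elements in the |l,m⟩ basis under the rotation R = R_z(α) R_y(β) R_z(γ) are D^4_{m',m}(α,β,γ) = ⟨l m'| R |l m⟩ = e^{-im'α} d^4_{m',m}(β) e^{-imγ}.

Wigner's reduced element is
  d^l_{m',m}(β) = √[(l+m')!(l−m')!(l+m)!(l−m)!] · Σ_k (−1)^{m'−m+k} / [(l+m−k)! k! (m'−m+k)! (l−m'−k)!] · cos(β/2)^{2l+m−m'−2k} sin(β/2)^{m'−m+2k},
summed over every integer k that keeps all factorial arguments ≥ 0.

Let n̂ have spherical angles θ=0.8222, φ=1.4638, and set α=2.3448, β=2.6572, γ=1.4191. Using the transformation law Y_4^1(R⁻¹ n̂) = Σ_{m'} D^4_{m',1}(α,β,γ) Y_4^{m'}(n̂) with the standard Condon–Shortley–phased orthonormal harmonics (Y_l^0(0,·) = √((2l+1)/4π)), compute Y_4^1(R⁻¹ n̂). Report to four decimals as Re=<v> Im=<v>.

Need the full column D^4_{m',1} for m'=−4..4 at α=2.3448, β=2.6572, γ=1.4191.
cos(β/2)=0.239835, sin(β/2)=0.970814
d^4_{-4,1}: single k=5 term ⇒ +0.089025;  D = -0.009429+0.088524i
d^4_{-3,1}: k∈[4..5] ⇒ +0.038879 -0.382219 = -0.343340;  D = -0.269567+0.212640i
d^4_{-2,1}: k∈[3..5] ⇒ +0.010268 -0.252363 +0.826990 = +0.584896;  D = -0.580043-0.075189i
d^4_{-1,1}: k∈[2..5] ⇒ +0.001794 -0.088169 +0.722325 -0.789018 = -0.153068;  D = -0.092036-0.122308i
d^4_{0,1}: k∈[1..4] ⇒ +0.000198 -0.019482 +0.319217 -0.871724 = -0.571792;  D = -0.086406+0.565226i
d^4_{1,1}: k∈[0..3] ⇒ +0.000011 -0.002691 +0.088169 -0.481550 = -0.396061;  D = +0.321813-0.230868i
d^4_{2,1}: k∈[0..2] ⇒ -0.000188 +0.015402 -0.168242 = -0.153028;  D = -0.150704-0.026566i
d^4_{3,1}: k∈[0..1] ⇒ +0.001424 -0.038879 = -0.037455;  D = +0.021134+0.030923i
d^4_{4,1}: single k=0 term ⇒ -0.005433;  D = +0.001065-0.005328i
Y_4^{m'}(θ=0.8222,φ=1.4638) and Σ D·Y over m':
  (-0.0094+0.0885i)·(+0.1160+0.0529i)  (-0.2696+0.2126i)·(-0.1057+0.3179i)  (-0.5800-0.0752i)·(-0.3935-0.0855i)  (-0.0920-0.1223i)·(+0.0061-0.0569i)  (-0.0864+0.5652i)·(-0.3582+0.0000i)  (+0.3218-0.2309i)·(-0.0061-0.0569i)  (-0.1507-0.0266i)·(-0.3935+0.0855i)  (+0.0211+0.0309i)·(+0.1057+0.3179i)  (+0.0011-0.0053i)·(+0.1160-0.0529i)
Y_4^1(R⁻¹ n̂) = +0.239080-0.227237i

Re=0.2391 Im=-0.2272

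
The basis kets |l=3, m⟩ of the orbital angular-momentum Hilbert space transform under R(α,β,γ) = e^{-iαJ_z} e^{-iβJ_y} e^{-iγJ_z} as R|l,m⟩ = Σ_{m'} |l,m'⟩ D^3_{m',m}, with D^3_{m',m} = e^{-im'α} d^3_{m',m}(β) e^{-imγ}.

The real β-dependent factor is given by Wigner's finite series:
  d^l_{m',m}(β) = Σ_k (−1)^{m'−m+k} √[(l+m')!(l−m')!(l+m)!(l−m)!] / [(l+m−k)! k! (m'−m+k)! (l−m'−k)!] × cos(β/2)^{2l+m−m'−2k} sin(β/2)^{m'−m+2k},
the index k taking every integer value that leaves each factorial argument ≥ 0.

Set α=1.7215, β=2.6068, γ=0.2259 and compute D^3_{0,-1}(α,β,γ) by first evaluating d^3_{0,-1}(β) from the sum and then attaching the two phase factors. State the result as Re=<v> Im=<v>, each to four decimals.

First d^3_{0,-1}(β=2.6068), then the phase factors e^{-i(0)α} and e^{-i(-1)γ}:
Half-angle: c=0.264221, s=0.964462. N=√(6·6·2·24)=41.569219
k∈{0,1,2} keeps every argument non-negative
  k=0: (−1)^1·41.5692/(12)·0.2642^5·0.9645^1 = -0.004302
  k=1: (−1)^2·41.5692/(4)·0.2642^3·0.9645^3 = +0.171977
  k=2: (−1)^3·41.5692/(12)·0.2642^1·0.9645^5 = -0.763808
d^3_{0,-1}(2.6068) = -0.004302 +0.171977 -0.763808 = -0.596133
D = (+1.000000+0.000000i)·(-0.596133)·(+0.974593+0.223984i) = -0.580987-0.133524i

Re=-0.5810 Im=-0.1335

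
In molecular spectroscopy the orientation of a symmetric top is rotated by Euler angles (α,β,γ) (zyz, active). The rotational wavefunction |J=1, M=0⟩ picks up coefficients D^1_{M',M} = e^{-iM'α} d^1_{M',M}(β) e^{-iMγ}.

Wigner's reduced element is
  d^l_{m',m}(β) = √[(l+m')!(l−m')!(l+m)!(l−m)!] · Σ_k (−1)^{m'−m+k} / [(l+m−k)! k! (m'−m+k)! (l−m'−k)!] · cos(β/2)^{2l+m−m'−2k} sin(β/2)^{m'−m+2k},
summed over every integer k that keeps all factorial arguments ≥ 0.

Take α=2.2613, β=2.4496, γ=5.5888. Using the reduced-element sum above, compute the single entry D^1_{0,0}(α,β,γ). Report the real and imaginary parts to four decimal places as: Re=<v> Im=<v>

D^1_{0,0}(2.2613,2.4496,5.5888) = e^{-i·0·2.2613}·d^1_{0,0}(2.4496)·e^{-i·0·5.5888}. Compute d first:
c=cos(2.4496/2)=0.339134, s=sin(2.4496/2)=0.940738; N=√[1·1·1·1]=1.000000
Admissible k: 0..1 (factorial args all ≥0)
  k=0: (−1)^0·1.0000/(1)·0.3391^2·0.9407^0 = +0.115012
  k=1: (−1)^1·1.0000/(1)·0.3391^0·0.9407^2 = -0.884988
d^1_{0,0}(2.4496) = +0.115012 -0.884988 = -0.769976
D = (+1.000000+0.000000i)·(-0.769976)·(+1.000000+0.000000i) = -0.769976+0.000000i

Re=-0.7700 Im=0.0000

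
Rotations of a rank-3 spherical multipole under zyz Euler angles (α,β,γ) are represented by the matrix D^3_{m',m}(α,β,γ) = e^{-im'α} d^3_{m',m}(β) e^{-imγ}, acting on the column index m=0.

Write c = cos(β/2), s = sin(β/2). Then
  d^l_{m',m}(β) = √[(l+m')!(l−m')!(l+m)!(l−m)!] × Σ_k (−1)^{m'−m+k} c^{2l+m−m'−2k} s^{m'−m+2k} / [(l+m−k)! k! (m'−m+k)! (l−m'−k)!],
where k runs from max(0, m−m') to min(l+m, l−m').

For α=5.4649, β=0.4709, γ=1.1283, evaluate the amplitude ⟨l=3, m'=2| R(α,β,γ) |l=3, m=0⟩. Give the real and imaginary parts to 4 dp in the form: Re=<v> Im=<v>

Re=-0.0165 Im=0.2506

D^3_{2,0}(5.4649,0.4709,1.1283) = e^{-i·2·5.4649}·d^3_{2,0}(0.4709)·e^{-i·0·1.1283}. Compute d first:
Half-angle: c=0.972409, s=0.233281. N=√(120·1·6·6)=65.726707
k: max(0,(0)−(2))=0 … min(3+(0),3−(2))=1
  k=0: (−1)^2·65.7267/(12)·0.9724^4·0.2333^2 = +0.266511
  k=1: (−1)^3·65.7267/(12)·0.9724^2·0.2333^4 = -0.015338
d^3_{2,0}(0.4709) = +0.266511 -0.015338 = +0.251172
Attach z-rotation phases: D = e^{-i(2)(5.4649)}·(+0.251172)·e^{-i(0)(1.1283)} = -0.016509+0.250629i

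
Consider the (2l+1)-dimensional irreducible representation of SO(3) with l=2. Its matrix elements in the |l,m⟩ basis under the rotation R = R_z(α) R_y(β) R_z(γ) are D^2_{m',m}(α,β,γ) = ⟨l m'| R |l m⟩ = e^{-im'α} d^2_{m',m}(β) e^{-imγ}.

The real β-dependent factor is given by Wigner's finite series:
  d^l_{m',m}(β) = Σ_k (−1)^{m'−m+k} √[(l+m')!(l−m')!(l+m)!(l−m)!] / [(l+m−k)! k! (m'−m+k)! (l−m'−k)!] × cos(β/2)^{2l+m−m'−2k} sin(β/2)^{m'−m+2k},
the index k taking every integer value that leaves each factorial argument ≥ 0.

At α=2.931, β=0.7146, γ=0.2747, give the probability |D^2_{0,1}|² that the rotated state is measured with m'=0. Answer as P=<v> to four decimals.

P=0.3675

First d^2_{0,1}(β=0.7146), then the phase factors e^{-i(0)α} and e^{-i(1)γ}:
With c≡cos(β/2)=0.936845 and s≡sin(β/2)=0.349746, N=[2·2·6·1]^{1/2}=4.898979
Admissible k: 1..2 (factorial args all ≥0)
  k=1: (−1)^0·4.8990/(2)·0.9368^3·0.3497^1 = +0.704419
  k=2: (−1)^1·4.8990/(2)·0.9368^1·0.3497^3 = -0.098175
d^2_{0,1}(0.7146) = +0.704419 -0.098175 = +0.606244
|D^2_{0,1}|² = |d^2_{0,1}(β)|² = (+0.606244)² = 0.367532 (the z-rotation phases have unit modulus)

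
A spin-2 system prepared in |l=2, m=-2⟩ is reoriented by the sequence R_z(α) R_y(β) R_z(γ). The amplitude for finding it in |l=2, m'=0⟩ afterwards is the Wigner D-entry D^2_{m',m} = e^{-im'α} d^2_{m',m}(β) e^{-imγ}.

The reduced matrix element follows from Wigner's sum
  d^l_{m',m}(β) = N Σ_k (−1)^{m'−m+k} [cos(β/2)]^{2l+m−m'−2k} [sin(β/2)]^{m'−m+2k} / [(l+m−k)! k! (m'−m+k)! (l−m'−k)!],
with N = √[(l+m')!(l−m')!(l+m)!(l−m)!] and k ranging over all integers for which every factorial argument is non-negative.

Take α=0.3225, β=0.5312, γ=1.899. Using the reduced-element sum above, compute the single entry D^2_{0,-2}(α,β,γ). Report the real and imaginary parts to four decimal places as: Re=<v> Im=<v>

Re=-0.1245 Im=-0.0959

D^2_{0,-2}(0.3225,0.5312,1.899) = e^{-i·0·0.3225}·d^2_{0,-2}(0.5312)·e^{-i·-2·1.899}. Compute d first:
Half-angle: c=0.964935, s=0.262488. N=√(2·2·1·24)=9.797959
Admissible k: 0..0 (factorial args all ≥0)
  k=0: (−1)^2·9.7980/(4)·0.9649^2·0.2625^2 = +0.157142
d^2_{0,-2}(0.5312) = +0.157142
D = (+1.000000+0.000000i)·(+0.157142)·(-0.792190-0.610275i) = -0.124486-0.095900i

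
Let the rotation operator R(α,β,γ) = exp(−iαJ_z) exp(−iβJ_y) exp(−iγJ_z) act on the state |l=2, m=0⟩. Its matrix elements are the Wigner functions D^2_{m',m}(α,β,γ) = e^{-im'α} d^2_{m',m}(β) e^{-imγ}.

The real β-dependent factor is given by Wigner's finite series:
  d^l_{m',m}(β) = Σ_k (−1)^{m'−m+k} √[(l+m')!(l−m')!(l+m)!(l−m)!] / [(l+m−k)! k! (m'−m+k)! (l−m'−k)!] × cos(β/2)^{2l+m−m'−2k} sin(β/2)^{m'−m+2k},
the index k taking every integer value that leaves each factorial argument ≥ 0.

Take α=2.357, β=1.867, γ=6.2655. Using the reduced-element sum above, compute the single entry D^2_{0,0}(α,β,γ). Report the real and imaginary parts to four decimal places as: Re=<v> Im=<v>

Re=-0.3722 Im=0.0000

Split into d^2_{0,0}(β=1.867) × two z-phases.
c=cos(1.867/2)=0.595025, s=sin(1.867/2)=0.803707; N=√[2·2·2·2]=4.000000
Admissible k: 0..2 (factorial args all ≥0)
  k=0: (−1)^0·4.0000/(4)·0.5950^4·0.8037^0 = +0.125354
  k=1: (−1)^1·4.0000/(1)·0.5950^2·0.8037^2 = -0.914799
  k=2: (−1)^2·4.0000/(4)·0.5950^0·0.8037^4 = +0.417246
d^2_{0,0}(1.867) = +0.125354 -0.914799 +0.417246 = -0.372199
Attach z-rotation phases: D = e^{-i(0)(2.357)}·(-0.372199)·e^{-i(0)(6.2655)} = -0.372199+0.000000i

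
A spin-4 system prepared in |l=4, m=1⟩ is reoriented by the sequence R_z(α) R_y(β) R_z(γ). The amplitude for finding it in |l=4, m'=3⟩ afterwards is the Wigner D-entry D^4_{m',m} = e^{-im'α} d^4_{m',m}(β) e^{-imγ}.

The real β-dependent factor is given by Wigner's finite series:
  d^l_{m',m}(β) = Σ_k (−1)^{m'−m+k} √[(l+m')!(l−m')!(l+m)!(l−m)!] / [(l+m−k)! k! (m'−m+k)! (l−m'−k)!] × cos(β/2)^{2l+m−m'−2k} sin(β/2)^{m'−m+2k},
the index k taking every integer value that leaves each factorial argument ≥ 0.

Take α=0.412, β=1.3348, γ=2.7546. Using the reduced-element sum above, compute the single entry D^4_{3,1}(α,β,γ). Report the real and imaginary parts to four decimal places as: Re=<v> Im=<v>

Split into d^4_{3,1}(β=1.3348) × two z-phases.
With c≡cos(β/2)=0.785434 and s≡sin(β/2)=0.618946, N=[5040·1·120·6]^{1/2}=1904.940944
The bounds max(0,m−m')=0 and min(l+m,l−m')=1 give 2 terms
  k=0: (−1)^2·1904.9409/(240)·0.7854^6·0.6189^2 = +0.713892
  k=1: (−1)^3·1904.9409/(144)·0.7854^4·0.6189^4 = -0.738870
d^4_{3,1}(1.3348) = +0.713892 -0.738870 = -0.024978
D = (+0.328577-0.944477i)·(-0.024978)·(-0.926048-0.377405i) = +0.016503-0.018749i

Re=0.0165 Im=-0.0187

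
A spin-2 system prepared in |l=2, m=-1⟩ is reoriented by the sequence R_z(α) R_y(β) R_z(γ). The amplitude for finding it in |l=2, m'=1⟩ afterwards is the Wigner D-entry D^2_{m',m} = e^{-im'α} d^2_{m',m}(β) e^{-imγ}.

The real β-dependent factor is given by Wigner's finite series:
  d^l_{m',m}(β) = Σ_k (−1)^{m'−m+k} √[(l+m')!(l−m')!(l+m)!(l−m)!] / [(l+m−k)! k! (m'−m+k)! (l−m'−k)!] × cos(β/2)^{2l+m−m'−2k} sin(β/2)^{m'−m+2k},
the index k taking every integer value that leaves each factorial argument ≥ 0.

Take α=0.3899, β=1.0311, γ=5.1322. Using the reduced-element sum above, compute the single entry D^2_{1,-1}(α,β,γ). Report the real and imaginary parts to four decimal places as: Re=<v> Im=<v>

Re=0.0147 Im=-0.4926

First d^2_{1,-1}(β=1.0311), then the phase factors e^{-i(1)α} and e^{-i(-1)γ}:
With c≡cos(β/2)=0.870022 and s≡sin(β/2)=0.493013, N=[6·1·1·6]^{1/2}=6.000000
k∈{0,1} keeps every argument non-negative
  k=0: (−1)^2·6.0000/(2)·0.8700^2·0.4930^2 = +0.551949
  k=1: (−1)^3·6.0000/(6)·0.8700^0·0.4930^4 = -0.059079
d^2_{1,-1}(1.0311) = +0.551949 -0.059079 = +0.492870
Attach z-rotation phases: D = e^{-i(1)(0.3899)}·(+0.492870)·e^{-i(-1)(5.1322)} = +0.014740-0.492649i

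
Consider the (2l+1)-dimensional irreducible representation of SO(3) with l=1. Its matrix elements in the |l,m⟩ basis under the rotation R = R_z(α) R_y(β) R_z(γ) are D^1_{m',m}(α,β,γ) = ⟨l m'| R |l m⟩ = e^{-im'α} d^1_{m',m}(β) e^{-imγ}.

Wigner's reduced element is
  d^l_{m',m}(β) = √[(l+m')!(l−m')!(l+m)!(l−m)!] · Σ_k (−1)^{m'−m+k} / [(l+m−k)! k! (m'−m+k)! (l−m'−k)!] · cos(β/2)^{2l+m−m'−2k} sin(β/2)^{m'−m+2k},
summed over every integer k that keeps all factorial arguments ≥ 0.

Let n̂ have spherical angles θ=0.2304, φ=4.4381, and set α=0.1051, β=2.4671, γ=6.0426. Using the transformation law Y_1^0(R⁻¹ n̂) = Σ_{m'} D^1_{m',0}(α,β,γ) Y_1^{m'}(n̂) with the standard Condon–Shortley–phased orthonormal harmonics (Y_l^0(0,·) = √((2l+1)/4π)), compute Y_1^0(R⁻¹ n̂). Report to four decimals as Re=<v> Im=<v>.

Need the full column D^1_{m',0} for m'=−1..1 at α=0.1051, β=2.4671, γ=6.0426.
cos(β/2)=0.330890, sin(β/2)=0.943669
d^1_{-1,0}: single k=1 term ⇒ +0.441589;  D = +0.439152+0.046326i
d^1_{0,0}: k∈[0..1] ⇒ +0.109488 -0.890512 = -0.781024;  D = -0.781024+0.000000i
d^1_{1,0}: single k=0 term ⇒ -0.441589;  D = -0.439152+0.046326i
Y_1^{m'}(θ=0.2304,φ=4.4381) and Σ D·Y over m':
  (+0.4392+0.0463i)·(-0.0214+0.0760i)  (-0.7810+0.0000i)·(+0.4757+0.0000i)  (-0.4392+0.0463i)·(+0.0214+0.0760i)
Y_1^0(R⁻¹ n̂) = -0.397333+0.000000i

Re=-0.3973 Im=0.0000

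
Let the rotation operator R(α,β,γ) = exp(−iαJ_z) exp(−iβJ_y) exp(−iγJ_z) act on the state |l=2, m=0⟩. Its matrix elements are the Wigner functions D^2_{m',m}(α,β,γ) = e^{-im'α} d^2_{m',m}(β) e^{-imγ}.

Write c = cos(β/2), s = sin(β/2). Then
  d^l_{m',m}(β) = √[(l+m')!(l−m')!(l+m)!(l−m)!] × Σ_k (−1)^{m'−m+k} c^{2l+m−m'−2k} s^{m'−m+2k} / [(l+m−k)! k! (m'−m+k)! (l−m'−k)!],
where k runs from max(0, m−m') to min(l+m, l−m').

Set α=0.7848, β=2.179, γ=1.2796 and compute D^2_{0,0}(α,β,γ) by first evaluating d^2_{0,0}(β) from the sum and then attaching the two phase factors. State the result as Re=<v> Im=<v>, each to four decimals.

Re=-0.0103 Im=0.0000

First d^2_{0,0}(β=2.179), then the phase factors e^{-i(0)α} and e^{-i(0)γ}:
Half-angle: c=0.462929, s=0.886396. N=√(2·2·2·2)=4.000000
k∈{0,1,2} keeps every argument non-negative
  k=0: (−1)^0·4.0000/(4)·0.4629^4·0.8864^0 = +0.045926
  k=1: (−1)^1·4.0000/(1)·0.4629^2·0.8864^2 = -0.673509
  k=2: (−1)^2·4.0000/(4)·0.4629^0·0.8864^4 = +0.617320
d^2_{0,0}(2.179) = +0.045926 -0.673509 +0.617320 = -0.010263
Phases: e^{-i·(0)·0.7848}=+1.000000+0.000000i, e^{-i·(0)·1.2796}=+1.000000+0.000000i ⇒ D=-0.010263+0.000000i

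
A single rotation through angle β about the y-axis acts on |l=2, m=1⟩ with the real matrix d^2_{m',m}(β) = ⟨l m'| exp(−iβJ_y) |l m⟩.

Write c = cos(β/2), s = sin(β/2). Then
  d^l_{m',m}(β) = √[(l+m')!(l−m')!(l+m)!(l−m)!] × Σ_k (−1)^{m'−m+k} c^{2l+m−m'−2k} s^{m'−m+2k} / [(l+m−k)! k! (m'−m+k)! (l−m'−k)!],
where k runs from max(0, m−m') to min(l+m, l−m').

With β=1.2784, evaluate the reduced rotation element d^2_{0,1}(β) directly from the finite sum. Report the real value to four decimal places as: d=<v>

d^2_{0,1}(β=1.2784) via Wigner's sum:
c=cos(1.2784/2)=0.802573, s=sin(1.2784/2)=0.596554; N=√[2·2·6·1]=4.898979
The bounds max(0,m−m')=1 and min(l+m,l−m')=2 give 2 terms
  k=1: (−1)^0·4.8990/(2)·0.8026^3·0.5966^1 = +0.755404
  k=2: (−1)^1·4.8990/(2)·0.8026^1·0.5966^3 = -0.417358
d^2_{0,1}(1.2784) = +0.755404 -0.417358 = +0.338046

d=0.3380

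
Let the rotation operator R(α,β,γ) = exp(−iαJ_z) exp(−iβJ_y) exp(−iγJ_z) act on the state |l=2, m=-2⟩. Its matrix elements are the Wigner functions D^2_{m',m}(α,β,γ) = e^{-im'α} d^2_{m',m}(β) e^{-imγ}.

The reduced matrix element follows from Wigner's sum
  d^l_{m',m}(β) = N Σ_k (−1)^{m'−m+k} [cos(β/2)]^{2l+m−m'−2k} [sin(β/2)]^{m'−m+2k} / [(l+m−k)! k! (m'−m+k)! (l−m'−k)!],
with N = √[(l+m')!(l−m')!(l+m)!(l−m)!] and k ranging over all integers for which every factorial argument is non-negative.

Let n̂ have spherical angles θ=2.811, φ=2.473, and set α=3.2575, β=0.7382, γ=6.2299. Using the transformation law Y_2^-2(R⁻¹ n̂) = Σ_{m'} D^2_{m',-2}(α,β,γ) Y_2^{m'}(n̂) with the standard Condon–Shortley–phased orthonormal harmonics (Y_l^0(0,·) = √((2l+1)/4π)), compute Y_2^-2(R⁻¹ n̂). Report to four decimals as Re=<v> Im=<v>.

Re=0.2448 Im=0.1175

Need the full column D^2_{m',-2} for m'=−2..2 at α=3.2575, β=0.7382, γ=6.2299.
cos(β/2)=0.932652, sin(β/2)=0.360776
d^2_{-2,-2}: single k=0 term ⇒ +0.756623;  D = +0.750696+0.094515i
d^2_{-1,-2}: single k=0 term ⇒ -0.585366;  D = +0.585340+0.005465i
d^2_{0,-2}: single k=0 term ⇒ +0.277326;  D = +0.275753-0.029499i
d^2_{1,-2}: single k=0 term ⇒ -0.087592;  D = +0.085433-0.019327i
d^2_{2,-2}: single k=0 term ⇒ +0.016941;  D = +0.015981-0.005624i
Y_2^{m'}(θ=2.811,φ=2.473) and Σ D·Y over m':
  (+0.7507+0.0945i)·(+0.0094+0.0396i)  (+0.5853+0.0055i)·(+0.1861+0.1470i)  (+0.2758-0.0295i)·(+0.5311+0.0000i)  (+0.0854-0.0193i)·(-0.1861+0.1470i)  (+0.0160-0.0056i)·(+0.0094-0.0396i)
Y_2^-2(R⁻¹ n̂) = +0.244790+0.117502i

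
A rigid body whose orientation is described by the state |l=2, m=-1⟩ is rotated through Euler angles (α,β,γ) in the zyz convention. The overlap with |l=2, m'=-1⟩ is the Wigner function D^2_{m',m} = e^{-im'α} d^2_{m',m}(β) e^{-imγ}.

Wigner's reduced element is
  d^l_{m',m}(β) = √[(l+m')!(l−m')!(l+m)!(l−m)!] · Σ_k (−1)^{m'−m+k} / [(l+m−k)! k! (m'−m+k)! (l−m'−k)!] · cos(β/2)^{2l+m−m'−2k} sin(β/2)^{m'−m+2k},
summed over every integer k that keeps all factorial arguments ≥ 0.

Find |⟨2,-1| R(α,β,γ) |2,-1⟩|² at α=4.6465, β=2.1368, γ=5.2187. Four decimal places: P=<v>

D^2_{-1,-1}(4.6465,2.1368,5.2187) = e^{-i·-1·4.6465}·d^2_{-1,-1}(2.1368)·e^{-i·-1·5.2187}. Compute d first:
Half-angle: c=0.481527, s=0.876431. N=√(1·6·1·6)=6.000000
k: max(0,(-1)−(-1))=0 … min(2+(-1),2−(-1))=1
  k=0: (−1)^0·6.0000/(6)·0.4815^4·0.8764^0 = +0.053763
  k=1: (−1)^1·6.0000/(2)·0.4815^2·0.8764^2 = -0.534316
d^2_{-1,-1}(2.1368) = +0.053763 -0.534316 = -0.480553
|D^2_{-1,-1}|² = |d^2_{-1,-1}(β)|² = (-0.480553)² = 0.230932 (the z-rotation phases have unit modulus)

P=0.2309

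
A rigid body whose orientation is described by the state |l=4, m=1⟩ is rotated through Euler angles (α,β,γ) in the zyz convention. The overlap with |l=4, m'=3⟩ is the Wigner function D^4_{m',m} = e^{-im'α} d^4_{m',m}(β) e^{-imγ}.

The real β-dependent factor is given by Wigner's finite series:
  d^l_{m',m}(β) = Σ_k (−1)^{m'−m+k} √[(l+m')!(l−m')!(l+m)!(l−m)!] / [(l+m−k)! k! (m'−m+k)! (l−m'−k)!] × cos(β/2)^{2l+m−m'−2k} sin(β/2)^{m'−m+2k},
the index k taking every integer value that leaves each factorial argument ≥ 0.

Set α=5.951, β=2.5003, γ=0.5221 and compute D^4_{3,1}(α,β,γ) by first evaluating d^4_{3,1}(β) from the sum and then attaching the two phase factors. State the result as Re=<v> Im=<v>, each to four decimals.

Re=-0.0880 Im=-0.0452

Split into d^4_{3,1}(β=2.5003) × two z-phases.
Half-angle: c=0.315180, s=0.949032. N=√(5040·1·120·6)=1904.940944
k∈{0,1} keeps every argument non-negative
  k=0: (−1)^2·1904.9409/(240)·0.3152^6·0.9490^2 = +0.007008
  k=1: (−1)^3·1904.9409/(144)·0.3152^4·0.9490^4 = -0.105895
d^4_{3,1}(2.5003) = +0.007008 -0.105895 = -0.098888
D = (+0.543197+0.839605i)·(-0.098888)·(+0.866774-0.498701i) = -0.087965-0.045177i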